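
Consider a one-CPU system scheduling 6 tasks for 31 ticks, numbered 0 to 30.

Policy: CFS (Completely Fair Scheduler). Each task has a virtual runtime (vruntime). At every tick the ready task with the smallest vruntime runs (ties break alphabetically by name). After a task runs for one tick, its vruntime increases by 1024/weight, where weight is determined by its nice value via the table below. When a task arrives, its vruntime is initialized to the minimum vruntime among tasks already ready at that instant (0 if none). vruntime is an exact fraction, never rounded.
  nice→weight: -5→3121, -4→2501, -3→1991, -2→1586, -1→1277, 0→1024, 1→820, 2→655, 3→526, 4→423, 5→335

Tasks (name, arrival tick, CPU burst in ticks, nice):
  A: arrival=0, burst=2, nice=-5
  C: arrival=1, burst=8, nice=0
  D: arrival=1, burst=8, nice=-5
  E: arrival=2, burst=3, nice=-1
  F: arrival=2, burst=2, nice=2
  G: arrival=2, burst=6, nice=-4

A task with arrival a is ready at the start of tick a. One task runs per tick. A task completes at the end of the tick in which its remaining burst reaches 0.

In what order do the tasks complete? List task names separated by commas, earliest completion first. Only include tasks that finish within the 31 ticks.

completion order = A, F, E, G, D, C

t=0: vr[A=0] → run A
t=1: vr[A=1024/3121 C=1024/3121 D=1024/3121] → run A
t=2: vr[C=1024/3121 D=1024/3121 E=1024/3121 F=1024/3121 G=1024/3121] → run C
t=3: vr[C=4145/3121 D=1024/3121 E=1024/3121 F=1024/3121 G=1024/3121] → run D
t=4: vr[C=4145/3121 D=2048/3121 E=1024/3121 F=1024/3121 G=1024/3121] → run E
t=5: vr[C=4145/3121 D=2048/3121 E=4503552/3985517 F=1024/3121 G=1024/3121] → run F
t=6: vr[C=4145/3121 D=2048/3121 E=4503552/3985517 F=3866624/2044255 G=1024/3121] → run G
t=7: vr[C=4145/3121 D=2048/3121 E=4503552/3985517 F=3866624/2044255 G=5756928/7805621] → run D
t=8: vr[C=4145/3121 D=3072/3121 E=4503552/3985517 F=3866624/2044255 G=5756928/7805621] → run G
t=9: vr[C=4145/3121 D=3072/3121 E=4503552/3985517 F=3866624/2044255 G=8952832/7805621] → run D
t=10: vr[C=4145/3121 D=4096/3121 E=4503552/3985517 F=3866624/2044255 G=8952832/7805621] → run E
t=11: vr[C=4145/3121 D=4096/3121 E=7699456/3985517 F=3866624/2044255 G=8952832/7805621] → run G
t=12: vr[C=4145/3121 D=4096/3121 E=7699456/3985517 F=3866624/2044255 G=12148736/7805621] → run D
t=13: vr[C=4145/3121 D=5120/3121 E=7699456/3985517 F=3866624/2044255 G=12148736/7805621] → run C
t=14: vr[C=7266/3121 D=5120/3121 E=7699456/3985517 F=3866624/2044255 G=12148736/7805621] → run G
t=15: vr[C=7266/3121 D=5120/3121 E=7699456/3985517 F=3866624/2044255 G=15344640/7805621] → run D
t=16: vr[C=7266/3121 D=6144/3121 E=7699456/3985517 F=3866624/2044255 G=15344640/7805621] → run F
t=17: vr[C=7266/3121 D=6144/3121 E=7699456/3985517 G=15344640/7805621] → run E
t=18: vr[C=7266/3121 D=6144/3121 G=15344640/7805621] → run G
t=19: vr[C=7266/3121 D=6144/3121 G=18540544/7805621] → run D
t=20: vr[C=7266/3121 D=7168/3121 G=18540544/7805621] → run D
t=21: vr[C=7266/3121 D=8192/3121 G=18540544/7805621] → run C
t=22: vr[C=10387/3121 D=8192/3121 G=18540544/7805621] → run G
t=23: vr[C=10387/3121 D=8192/3121] → run D
t=24: vr[C=10387/3121] → run C
t=25: vr[C=13508/3121] → run C
t=26: vr[C=16629/3121] → run C
t=27: vr[C=19750/3121] → run C
t=28: vr[C=22871/3121] → run C
t=29: (idle)
t=30: (idle)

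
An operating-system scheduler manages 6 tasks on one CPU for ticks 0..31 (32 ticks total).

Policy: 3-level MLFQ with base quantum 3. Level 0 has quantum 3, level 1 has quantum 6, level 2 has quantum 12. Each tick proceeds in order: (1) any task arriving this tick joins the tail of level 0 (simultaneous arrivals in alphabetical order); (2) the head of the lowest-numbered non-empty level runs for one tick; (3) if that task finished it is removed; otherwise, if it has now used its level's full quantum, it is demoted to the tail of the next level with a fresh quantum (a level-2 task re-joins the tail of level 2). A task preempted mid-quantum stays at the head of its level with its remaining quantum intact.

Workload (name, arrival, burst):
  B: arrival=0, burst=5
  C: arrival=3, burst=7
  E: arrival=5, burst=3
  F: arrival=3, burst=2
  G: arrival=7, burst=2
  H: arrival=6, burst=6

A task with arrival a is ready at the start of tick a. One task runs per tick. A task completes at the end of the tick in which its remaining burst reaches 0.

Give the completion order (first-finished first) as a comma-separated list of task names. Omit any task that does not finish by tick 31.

completion order = F, E, G, B, C, H

t=0: L0/L1/L2 = B/-/- → run B
t=1: L0/L1/L2 = B/-/- → run B
t=2: L0/L1/L2 = B/-/- → run B
t=3: L0/L1/L2 = CF/B/- → run C
t=4: L0/L1/L2 = CF/B/- → run C
t=5: L0/L1/L2 = CFE/B/- → run C
t=6: L0/L1/L2 = FEH/BC/- → run F
t=7: L0/L1/L2 = FEHG/BC/- → run F
t=8: L0/L1/L2 = EHG/BC/- → run E
t=9: L0/L1/L2 = EHG/BC/- → run E
t=10: L0/L1/L2 = EHG/BC/- → run E
t=11: L0/L1/L2 = HG/BC/- → run H
t=12: L0/L1/L2 = HG/BC/- → run H
t=13: L0/L1/L2 = HG/BC/- → run H
t=14: L0/L1/L2 = G/BCH/- → run G
t=15: L0/L1/L2 = G/BCH/- → run G
t=16: L0/L1/L2 = -/BCH/- → run B
t=17: L0/L1/L2 = -/BCH/- → run B
t=18: L0/L1/L2 = -/CH/- → run C
t=19: L0/L1/L2 = -/CH/- → run C
t=20: L0/L1/L2 = -/CH/- → run C
t=21: L0/L1/L2 = -/CH/- → run C
t=22: L0/L1/L2 = -/H/- → run H
t=23: L0/L1/L2 = -/H/- → run H
t=24: L0/L1/L2 = -/H/- → run H
t=25: (idle)
t=26: (idle)
t=27: (idle)
t=28: (idle)
t=29: (idle)
t=30: (idle)
t=31: (idle)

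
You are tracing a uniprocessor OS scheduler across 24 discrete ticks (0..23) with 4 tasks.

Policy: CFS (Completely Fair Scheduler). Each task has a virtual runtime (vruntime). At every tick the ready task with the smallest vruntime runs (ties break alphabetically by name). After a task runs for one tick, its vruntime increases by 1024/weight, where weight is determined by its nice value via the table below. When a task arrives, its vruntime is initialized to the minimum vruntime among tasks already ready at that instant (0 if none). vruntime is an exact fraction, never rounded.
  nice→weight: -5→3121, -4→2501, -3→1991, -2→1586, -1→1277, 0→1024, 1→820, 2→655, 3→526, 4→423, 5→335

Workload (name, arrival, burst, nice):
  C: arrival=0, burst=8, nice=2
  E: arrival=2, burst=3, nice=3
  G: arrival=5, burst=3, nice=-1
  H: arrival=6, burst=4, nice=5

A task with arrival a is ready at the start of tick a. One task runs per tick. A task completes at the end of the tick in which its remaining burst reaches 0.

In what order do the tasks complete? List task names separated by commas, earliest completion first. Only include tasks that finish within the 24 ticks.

t=0: vr[C=0] → run C
t=1: vr[C=1024/655] → run C
t=2: vr[C=2048/655 E=2048/655] → run C
t=3: vr[C=3072/655 E=2048/655] → run E
t=4: vr[C=3072/655 E=873984/172265] → run C
t=5: vr[C=4096/655 E=873984/172265 G=873984/172265] → run E
t=6: vr[C=4096/655 E=1209344/172265 G=873984/172265 H=873984/172265] → run G
t=7: vr[C=4096/655 E=1209344/172265 G=1292476928/219982405 H=873984/172265] → run H
t=8: vr[C=4096/655 E=1209344/172265 G=1292476928/219982405 H=18767360/2308351] → run G
t=9: vr[C=4096/655 E=1209344/172265 G=1468876288/219982405 H=18767360/2308351] → run C
t=10: vr[C=1024/131 E=1209344/172265 G=1468876288/219982405 H=18767360/2308351] → run G
t=11: vr[C=1024/131 E=1209344/172265 H=18767360/2308351] → run E
t=12: vr[C=1024/131 H=18767360/2308351] → run C
t=13: vr[C=6144/655 H=18767360/2308351] → run H
t=14: vr[C=6144/655 H=129116672/11541755] → run C
t=15: vr[C=7168/655 H=129116672/11541755] → run C
t=16: vr[H=129116672/11541755] → run H
t=17: vr[H=164396544/11541755] → run H
t=18: (idle)
t=19: (idle)
t=20: (idle)
t=21: (idle)
t=22: (idle)
t=23: (idle)

completion order = G, E, C, H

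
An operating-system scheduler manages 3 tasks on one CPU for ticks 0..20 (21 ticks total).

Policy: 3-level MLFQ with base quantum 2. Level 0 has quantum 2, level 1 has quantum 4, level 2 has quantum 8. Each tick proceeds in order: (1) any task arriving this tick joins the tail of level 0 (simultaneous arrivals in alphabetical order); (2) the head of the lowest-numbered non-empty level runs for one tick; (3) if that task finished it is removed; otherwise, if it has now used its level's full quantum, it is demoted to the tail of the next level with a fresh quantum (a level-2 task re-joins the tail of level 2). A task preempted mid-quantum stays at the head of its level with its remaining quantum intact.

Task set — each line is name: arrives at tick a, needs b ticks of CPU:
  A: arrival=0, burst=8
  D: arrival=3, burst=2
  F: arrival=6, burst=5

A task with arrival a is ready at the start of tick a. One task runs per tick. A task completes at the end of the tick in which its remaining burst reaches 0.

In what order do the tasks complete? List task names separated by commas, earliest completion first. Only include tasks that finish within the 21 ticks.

t=0: L0/L1/L2 = A/-/- → run A
t=1: L0/L1/L2 = A/-/- → run A
t=2: L0/L1/L2 = -/A/- → run A
t=3: L0/L1/L2 = D/A/- → run D
t=4: L0/L1/L2 = D/A/- → run D
t=5: L0/L1/L2 = -/A/- → run A
t=6: L0/L1/L2 = F/A/- → run F
t=7: L0/L1/L2 = F/A/- → run F
t=8: L0/L1/L2 = -/AF/- → run A
t=9: L0/L1/L2 = -/AF/- → run A
t=10: L0/L1/L2 = -/F/A → run F
t=11: L0/L1/L2 = -/F/A → run F
t=12: L0/L1/L2 = -/F/A → run F
t=13: L0/L1/L2 = -/-/A → run A
t=14: L0/L1/L2 = -/-/A → run A
t=15: (idle)
t=16: (idle)
t=17: (idle)
t=18: (idle)
t=19: (idle)
t=20: (idle)

completion order = D, F, A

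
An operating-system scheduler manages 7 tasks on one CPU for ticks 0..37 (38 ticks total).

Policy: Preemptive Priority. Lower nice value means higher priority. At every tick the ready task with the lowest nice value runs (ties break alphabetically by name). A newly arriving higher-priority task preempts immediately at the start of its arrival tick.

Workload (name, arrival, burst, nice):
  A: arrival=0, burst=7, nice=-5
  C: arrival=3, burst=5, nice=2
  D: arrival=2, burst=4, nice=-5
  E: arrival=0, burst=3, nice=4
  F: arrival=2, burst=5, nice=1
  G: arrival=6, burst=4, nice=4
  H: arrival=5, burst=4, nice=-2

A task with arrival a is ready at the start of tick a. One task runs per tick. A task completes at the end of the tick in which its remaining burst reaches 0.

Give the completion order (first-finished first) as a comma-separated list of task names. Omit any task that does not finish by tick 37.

completion order = A, D, H, F, C, E, G

t=0: ready={A,E} → run A
t=1: ready={A,E} → run A
t=2: ready={A,D,E,F} → run A
t=3: ready={A,C,D,E,F} → run A
t=4: ready={A,C,D,E,F} → run A
t=5: ready={A,C,D,E,F,H} → run A
t=6: ready={A,C,D,E,F,G,H} → run A
t=7: ready={C,D,E,F,G,H} → run D
t=8: ready={C,D,E,F,G,H} → run D
t=9: ready={C,D,E,F,G,H} → run D
t=10: ready={C,D,E,F,G,H} → run D
t=11: ready={C,E,F,G,H} → run H
t=12: ready={C,E,F,G,H} → run H
t=13: ready={C,E,F,G,H} → run H
t=14: ready={C,E,F,G,H} → run H
t=15: ready={C,E,F,G} → run F
t=16: ready={C,E,F,G} → run F
t=17: ready={C,E,F,G} → run F
t=18: ready={C,E,F,G} → run F
t=19: ready={C,E,F,G} → run F
t=20: ready={C,E,G} → run C
t=21: ready={C,E,G} → run C
t=22: ready={C,E,G} → run C
t=23: ready={C,E,G} → run C
t=24: ready={C,E,G} → run C
t=25: ready={E,G} → run E
t=26: ready={E,G} → run E
t=27: ready={E,G} → run E
t=28: ready={G} → run G
t=29: ready={G} → run G
t=30: ready={G} → run G
t=31: ready={G} → run G
t=32: (idle)
t=33: (idle)
t=34: (idle)
t=35: (idle)
t=36: (idle)
t=37: (idle)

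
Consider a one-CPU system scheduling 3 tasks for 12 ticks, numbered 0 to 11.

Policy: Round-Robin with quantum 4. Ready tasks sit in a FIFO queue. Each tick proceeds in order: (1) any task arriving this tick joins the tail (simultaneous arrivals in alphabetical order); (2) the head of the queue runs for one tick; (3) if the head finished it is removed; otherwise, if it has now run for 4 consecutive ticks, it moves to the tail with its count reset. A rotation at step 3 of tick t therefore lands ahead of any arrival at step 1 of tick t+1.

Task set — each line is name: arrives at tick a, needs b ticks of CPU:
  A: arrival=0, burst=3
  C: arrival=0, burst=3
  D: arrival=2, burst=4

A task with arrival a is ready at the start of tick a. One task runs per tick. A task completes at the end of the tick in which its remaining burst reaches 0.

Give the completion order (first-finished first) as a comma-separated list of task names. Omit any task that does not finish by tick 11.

t=0: queue=[A,C] q_used=0 → run A
t=1: queue=[A,C] q_used=1 → run A
t=2: queue=[A,C,D] q_used=2 → run A
t=3: queue=[C,D] q_used=0 → run C
t=4: queue=[C,D] q_used=1 → run C
t=5: queue=[C,D] q_used=2 → run C
t=6: queue=[D] q_used=0 → run D
t=7: queue=[D] q_used=1 → run D
t=8: queue=[D] q_used=2 → run D
t=9: queue=[D] q_used=3 → run D
t=10: (idle)
t=11: (idle)

completion order = A, C, D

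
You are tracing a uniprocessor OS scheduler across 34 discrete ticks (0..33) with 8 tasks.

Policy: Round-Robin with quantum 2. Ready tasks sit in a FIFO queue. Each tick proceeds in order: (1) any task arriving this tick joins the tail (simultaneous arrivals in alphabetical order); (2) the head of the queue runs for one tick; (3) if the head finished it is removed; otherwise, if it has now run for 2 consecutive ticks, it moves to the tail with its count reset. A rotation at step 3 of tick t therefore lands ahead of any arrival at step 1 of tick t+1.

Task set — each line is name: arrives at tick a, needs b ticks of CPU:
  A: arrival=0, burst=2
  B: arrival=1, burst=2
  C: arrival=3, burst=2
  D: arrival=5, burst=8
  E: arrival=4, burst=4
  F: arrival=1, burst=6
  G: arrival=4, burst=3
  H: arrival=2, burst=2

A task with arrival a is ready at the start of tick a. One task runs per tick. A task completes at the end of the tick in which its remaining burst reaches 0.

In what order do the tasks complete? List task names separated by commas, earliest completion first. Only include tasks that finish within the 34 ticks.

t=0: queue=[A] q_used=0 → run A
t=1: queue=[A,B,F] q_used=1 → run A
t=2: queue=[B,F,H] q_used=0 → run B
t=3: queue=[B,F,H,C] q_used=1 → run B
t=4: queue=[F,H,C,E,G] q_used=0 → run F
t=5: queue=[F,H,C,E,G,D] q_used=1 → run F
t=6: queue=[H,C,E,G,D,F] q_used=0 → run H
t=7: queue=[H,C,E,G,D,F] q_used=1 → run H
t=8: queue=[C,E,G,D,F] q_used=0 → run C
t=9: queue=[C,E,G,D,F] q_used=1 → run C
t=10: queue=[E,G,D,F] q_used=0 → run E
t=11: queue=[E,G,D,F] q_used=1 → run E
t=12: queue=[G,D,F,E] q_used=0 → run G
t=13: queue=[G,D,F,E] q_used=1 → run G
t=14: queue=[D,F,E,G] q_used=0 → run D
t=15: queue=[D,F,E,G] q_used=1 → run D
t=16: queue=[F,E,G,D] q_used=0 → run F
t=17: queue=[F,E,G,D] q_used=1 → run F
t=18: queue=[E,G,D,F] q_used=0 → run E
t=19: queue=[E,G,D,F] q_used=1 → run E
t=20: queue=[G,D,F] q_used=0 → run G
t=21: queue=[D,F] q_used=0 → run D
t=22: queue=[D,F] q_used=1 → run D
t=23: queue=[F,D] q_used=0 → run F
t=24: queue=[F,D] q_used=1 → run F
t=25: queue=[D] q_used=0 → run D
t=26: queue=[D] q_used=1 → run D
t=27: queue=[D] q_used=0 → run D
t=28: queue=[D] q_used=1 → run D
t=29: (idle)
t=30: (idle)
t=31: (idle)
t=32: (idle)
t=33: (idle)

completion order = A, B, H, C, E, G, F, D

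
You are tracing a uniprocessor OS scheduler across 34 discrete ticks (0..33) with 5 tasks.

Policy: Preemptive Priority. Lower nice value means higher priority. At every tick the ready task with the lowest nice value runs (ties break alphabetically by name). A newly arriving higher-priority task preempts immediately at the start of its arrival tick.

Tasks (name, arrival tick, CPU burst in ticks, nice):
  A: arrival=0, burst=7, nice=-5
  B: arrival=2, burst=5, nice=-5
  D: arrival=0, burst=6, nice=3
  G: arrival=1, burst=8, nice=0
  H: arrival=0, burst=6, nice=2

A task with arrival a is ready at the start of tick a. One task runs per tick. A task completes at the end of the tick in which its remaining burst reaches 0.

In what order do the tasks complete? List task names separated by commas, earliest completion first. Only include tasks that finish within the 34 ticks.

t=0: ready={A,D,H} → run A
t=1: ready={A,D,G,H} → run A
t=2: ready={A,B,D,G,H} → run A
t=3: ready={A,B,D,G,H} → run A
t=4: ready={A,B,D,G,H} → run A
t=5: ready={A,B,D,G,H} → run A
t=6: ready={A,B,D,G,H} → run A
t=7: ready={B,D,G,H} → run B
t=8: ready={B,D,G,H} → run B
t=9: ready={B,D,G,H} → run B
t=10: ready={B,D,G,H} → run B
t=11: ready={B,D,G,H} → run B
t=12: ready={D,G,H} → run G
t=13: ready={D,G,H} → run G
t=14: ready={D,G,H} → run G
t=15: ready={D,G,H} → run G
t=16: ready={D,G,H} → run G
t=17: ready={D,G,H} → run G
t=18: ready={D,G,H} → run G
t=19: ready={D,G,H} → run G
t=20: ready={D,H} → run H
t=21: ready={D,H} → run H
t=22: ready={D,H} → run H
t=23: ready={D,H} → run H
t=24: ready={D,H} → run H
t=25: ready={D,H} → run H
t=26: ready={D} → run D
t=27: ready={D} → run D
t=28: ready={D} → run D
t=29: ready={D} → run D
t=30: ready={D} → run D
t=31: ready={D} → run D
t=32: (idle)
t=33: (idle)

completion order = A, B, G, H, D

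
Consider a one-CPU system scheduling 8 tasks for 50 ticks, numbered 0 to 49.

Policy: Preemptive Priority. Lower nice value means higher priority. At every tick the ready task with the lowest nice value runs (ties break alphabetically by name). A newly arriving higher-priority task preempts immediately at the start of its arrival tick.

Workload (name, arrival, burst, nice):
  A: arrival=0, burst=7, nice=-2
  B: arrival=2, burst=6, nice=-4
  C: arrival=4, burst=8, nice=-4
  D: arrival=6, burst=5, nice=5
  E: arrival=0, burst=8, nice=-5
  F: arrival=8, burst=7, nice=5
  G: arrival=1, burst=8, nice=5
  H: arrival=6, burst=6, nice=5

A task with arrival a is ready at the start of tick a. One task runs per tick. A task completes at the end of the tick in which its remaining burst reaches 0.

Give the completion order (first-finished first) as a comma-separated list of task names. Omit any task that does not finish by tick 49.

completion order = E, B, C, A, D, F, G

t=0: ready={A,E} → run E
t=1: ready={A,E,G} → run E
t=2: ready={A,B,E,G} → run E
t=3: ready={A,B,E,G} → run E
t=4: ready={A,B,C,E,G} → run E
t=5: ready={A,B,C,E,G} → run E
t=6: ready={A,B,C,D,E,G,H} → run E
t=7: ready={A,B,C,D,E,G,H} → run E
t=8: ready={A,B,C,D,F,G,H} → run B
t=9: ready={A,B,C,D,F,G,H} → run B
t=10: ready={A,B,C,D,F,G,H} → run B
t=11: ready={A,B,C,D,F,G,H} → run B
t=12: ready={A,B,C,D,F,G,H} → run B
t=13: ready={A,B,C,D,F,G,H} → run B
t=14: ready={A,C,D,F,G,H} → run C
t=15: ready={A,C,D,F,G,H} → run C
t=16: ready={A,C,D,F,G,H} → run C
t=17: ready={A,C,D,F,G,H} → run C
t=18: ready={A,C,D,F,G,H} → run C
t=19: ready={A,C,D,F,G,H} → run C
t=20: ready={A,C,D,F,G,H} → run C
t=21: ready={A,C,D,F,G,H} → run C
t=22: ready={A,D,F,G,H} → run A
t=23: ready={A,D,F,G,H} → run A
t=24: ready={A,D,F,G,H} → run A
t=25: ready={A,D,F,G,H} → run A
t=26: ready={A,D,F,G,H} → run A
t=27: ready={A,D,F,G,H} → run A
t=28: ready={A,D,F,G,H} → run A
t=29: ready={D,F,G,H} → run D
t=30: ready={D,F,G,H} → run D
t=31: ready={D,F,G,H} → run D
t=32: ready={D,F,G,H} → run D
t=33: ready={D,F,G,H} → run D
t=34: ready={F,G,H} → run F
t=35: ready={F,G,H} → run F
t=36: ready={F,G,H} → run F
t=37: ready={F,G,H} → run F
t=38: ready={F,G,H} → run F
t=39: ready={F,G,H} → run F
t=40: ready={F,G,H} → run F
t=41: ready={G,H} → run G
t=42: ready={G,H} → run G
t=43: ready={G,H} → run G
t=44: ready={G,H} → run G
t=45: ready={G,H} → run G
t=46: ready={G,H} → run G
t=47: ready={G,H} → run G
t=48: ready={G,H} → run G
t=49: ready={H} → run H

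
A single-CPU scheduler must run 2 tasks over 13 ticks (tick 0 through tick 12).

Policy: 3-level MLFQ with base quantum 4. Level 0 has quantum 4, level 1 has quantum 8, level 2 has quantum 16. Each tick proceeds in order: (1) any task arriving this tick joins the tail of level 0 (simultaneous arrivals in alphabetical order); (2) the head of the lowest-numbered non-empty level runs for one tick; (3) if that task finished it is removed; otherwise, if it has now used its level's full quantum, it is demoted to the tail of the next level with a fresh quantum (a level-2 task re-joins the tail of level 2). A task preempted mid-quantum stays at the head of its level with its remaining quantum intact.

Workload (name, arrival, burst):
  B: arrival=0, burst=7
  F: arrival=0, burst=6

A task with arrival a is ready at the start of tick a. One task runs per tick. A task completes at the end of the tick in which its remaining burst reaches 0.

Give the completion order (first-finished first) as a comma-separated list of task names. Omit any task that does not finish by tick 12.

t=0: L0/L1/L2 = BF/-/- → run B
t=1: L0/L1/L2 = BF/-/- → run B
t=2: L0/L1/L2 = BF/-/- → run B
t=3: L0/L1/L2 = BF/-/- → run B
t=4: L0/L1/L2 = F/B/- → run F
t=5: L0/L1/L2 = F/B/- → run F
t=6: L0/L1/L2 = F/B/- → run F
t=7: L0/L1/L2 = F/B/- → run F
t=8: L0/L1/L2 = -/BF/- → run B
t=9: L0/L1/L2 = -/BF/- → run B
t=10: L0/L1/L2 = -/BF/- → run B
t=11: L0/L1/L2 = -/F/- → run F
t=12: L0/L1/L2 = -/F/- → run F

completion order = B, F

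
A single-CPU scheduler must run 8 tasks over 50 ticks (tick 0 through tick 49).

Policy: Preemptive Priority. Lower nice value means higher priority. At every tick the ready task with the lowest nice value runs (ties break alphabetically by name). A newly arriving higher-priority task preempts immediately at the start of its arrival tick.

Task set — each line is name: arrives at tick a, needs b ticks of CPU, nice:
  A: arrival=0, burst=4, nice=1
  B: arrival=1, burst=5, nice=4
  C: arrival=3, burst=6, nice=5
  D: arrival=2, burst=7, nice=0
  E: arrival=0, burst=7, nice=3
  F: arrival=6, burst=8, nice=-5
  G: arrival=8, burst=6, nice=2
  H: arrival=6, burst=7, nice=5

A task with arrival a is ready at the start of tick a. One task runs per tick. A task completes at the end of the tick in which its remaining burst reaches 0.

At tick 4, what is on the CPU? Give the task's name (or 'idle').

t=0: ready={A,E} → run A
t=1: ready={A,B,E} → run A
t=2: ready={A,B,D,E} → run D
t=3: ready={A,B,C,D,E} → run D
t=4: ready={A,B,C,D,E} → run D
t=5: ready={A,B,C,D,E} → run D
t=6: ready={A,B,C,D,E,F,H} → run F
t=7: ready={A,B,C,D,E,F,H} → run F
t=8: ready={A,B,C,D,E,F,G,H} → run F
t=9: ready={A,B,C,D,E,F,G,H} → run F
t=10: ready={A,B,C,D,E,F,G,H} → run F
t=11: ready={A,B,C,D,E,F,G,H} → run F
t=12: ready={A,B,C,D,E,F,G,H} → run F
t=13: ready={A,B,C,D,E,F,G,H} → run F
t=14: ready={A,B,C,D,E,G,H} → run D
t=15: ready={A,B,C,D,E,G,H} → run D
t=16: ready={A,B,C,D,E,G,H} → run D
t=17: ready={A,B,C,E,G,H} → run A
t=18: ready={A,B,C,E,G,H} → run A
t=19: ready={B,C,E,G,H} → run G
t=20: ready={B,C,E,G,H} → run G
t=21: ready={B,C,E,G,H} → run G
t=22: ready={B,C,E,G,H} → run G
t=23: ready={B,C,E,G,H} → run G
t=24: ready={B,C,E,G,H} → run G
t=25: ready={B,C,E,H} → run E
t=26: ready={B,C,E,H} → run E
t=27: ready={B,C,E,H} → run E
t=28: ready={B,C,E,H} → run E
t=29: ready={B,C,E,H} → run E
t=30: ready={B,C,E,H} → run E
t=31: ready={B,C,E,H} → run E
t=32: ready={B,C,H} → run B
t=33: ready={B,C,H} → run B
t=34: ready={B,C,H} → run B
t=35: ready={B,C,H} → run B
t=36: ready={B,C,H} → run B
t=37: ready={C,H} → run C
t=38: ready={C,H} → run C
t=39: ready={C,H} → run C
t=40: ready={C,H} → run C
t=41: ready={C,H} → run C
t=42: ready={C,H} → run C
t=43: ready={H} → run H
t=44: ready={H} → run H
t=45: ready={H} → run H
t=46: ready={H} → run H
t=47: ready={H} → run H
t=48: ready={H} → run H
t=49: ready={H} → run H

running at tick 4 = D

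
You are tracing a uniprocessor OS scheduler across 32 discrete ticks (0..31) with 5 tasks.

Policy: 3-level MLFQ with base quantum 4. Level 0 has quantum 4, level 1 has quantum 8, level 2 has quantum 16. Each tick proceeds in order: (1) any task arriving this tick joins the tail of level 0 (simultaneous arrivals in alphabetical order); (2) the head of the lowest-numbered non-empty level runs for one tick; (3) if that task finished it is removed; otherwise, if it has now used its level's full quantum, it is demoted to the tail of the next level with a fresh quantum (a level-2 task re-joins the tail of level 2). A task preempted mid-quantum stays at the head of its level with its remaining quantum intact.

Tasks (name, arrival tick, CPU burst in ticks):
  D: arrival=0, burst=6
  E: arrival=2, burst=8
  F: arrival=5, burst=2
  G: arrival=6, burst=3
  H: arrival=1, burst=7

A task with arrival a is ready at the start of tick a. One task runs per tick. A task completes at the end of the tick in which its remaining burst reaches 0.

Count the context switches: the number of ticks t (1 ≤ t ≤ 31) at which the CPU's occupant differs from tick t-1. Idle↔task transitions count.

t=0: L0/L1/L2 = D/-/- → run D
t=1: L0/L1/L2 = DH/-/- → run D
t=2: L0/L1/L2 = DHE/-/- → run D
t=3: L0/L1/L2 = DHE/-/- → run D
t=4: L0/L1/L2 = HE/D/- → run H
t=5: L0/L1/L2 = HEF/D/- → run H
t=6: L0/L1/L2 = HEFG/D/- → run H
t=7: L0/L1/L2 = HEFG/D/- → run H
t=8: L0/L1/L2 = EFG/DH/- → run E
t=9: L0/L1/L2 = EFG/DH/- → run E
t=10: L0/L1/L2 = EFG/DH/- → run E
t=11: L0/L1/L2 = EFG/DH/- → run E
t=12: L0/L1/L2 = FG/DHE/- → run F
t=13: L0/L1/L2 = FG/DHE/- → run F
t=14: L0/L1/L2 = G/DHE/- → run G
t=15: L0/L1/L2 = G/DHE/- → run G
t=16: L0/L1/L2 = G/DHE/- → run G
t=17: L0/L1/L2 = -/DHE/- → run D
t=18: L0/L1/L2 = -/DHE/- → run D
t=19: L0/L1/L2 = -/HE/- → run H
t=20: L0/L1/L2 = -/HE/- → run H
t=21: L0/L1/L2 = -/HE/- → run H
t=22: L0/L1/L2 = -/E/- → run E
t=23: L0/L1/L2 = -/E/- → run E
t=24: L0/L1/L2 = -/E/- → run E
t=25: L0/L1/L2 = -/E/- → run E
t=26: (idle)
t=27: (idle)
t=28: (idle)
t=29: (idle)
t=30: (idle)
t=31: (idle)

context switches = 8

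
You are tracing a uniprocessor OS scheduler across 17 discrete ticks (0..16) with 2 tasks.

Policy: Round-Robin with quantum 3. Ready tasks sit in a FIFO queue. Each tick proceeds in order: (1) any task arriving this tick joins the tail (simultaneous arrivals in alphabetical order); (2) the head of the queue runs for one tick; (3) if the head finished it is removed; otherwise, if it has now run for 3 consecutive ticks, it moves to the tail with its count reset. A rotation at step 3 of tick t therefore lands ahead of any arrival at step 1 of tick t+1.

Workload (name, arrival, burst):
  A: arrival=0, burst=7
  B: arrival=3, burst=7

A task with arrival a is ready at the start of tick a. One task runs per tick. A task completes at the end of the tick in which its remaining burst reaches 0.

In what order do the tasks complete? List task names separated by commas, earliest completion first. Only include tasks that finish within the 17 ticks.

t=0: queue=[A] q_used=0 → run A
t=1: queue=[A] q_used=1 → run A
t=2: queue=[A] q_used=2 → run A
t=3: queue=[A,B] q_used=0 → run A
t=4: queue=[A,B] q_used=1 → run A
t=5: queue=[A,B] q_used=2 → run A
t=6: queue=[B,A] q_used=0 → run B
t=7: queue=[B,A] q_used=1 → run B
t=8: queue=[B,A] q_used=2 → run B
t=9: queue=[A,B] q_used=0 → run A
t=10: queue=[B] q_used=0 → run B
t=11: queue=[B] q_used=1 → run B
t=12: queue=[B] q_used=2 → run B
t=13: queue=[B] q_used=0 → run B
t=14: (idle)
t=15: (idle)
t=16: (idle)

completion order = A, B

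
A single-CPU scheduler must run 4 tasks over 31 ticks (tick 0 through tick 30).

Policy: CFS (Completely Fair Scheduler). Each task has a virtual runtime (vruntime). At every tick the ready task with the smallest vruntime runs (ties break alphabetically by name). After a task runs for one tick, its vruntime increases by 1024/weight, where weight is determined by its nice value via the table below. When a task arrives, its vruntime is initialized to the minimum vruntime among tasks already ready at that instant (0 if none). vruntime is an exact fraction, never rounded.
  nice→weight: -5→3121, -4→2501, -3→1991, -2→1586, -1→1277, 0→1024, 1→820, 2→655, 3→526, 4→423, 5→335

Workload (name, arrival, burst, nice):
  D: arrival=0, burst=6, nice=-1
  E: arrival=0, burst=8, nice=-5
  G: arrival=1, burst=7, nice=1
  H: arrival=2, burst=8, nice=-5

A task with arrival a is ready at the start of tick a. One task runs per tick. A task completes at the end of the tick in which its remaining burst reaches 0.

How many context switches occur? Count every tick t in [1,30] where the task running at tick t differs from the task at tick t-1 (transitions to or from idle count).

context switches = 27

t=0: vr[D=0 E=0] → run D
t=1: vr[D=1024/1277 E=0 G=0] → run E
t=2: vr[D=1024/1277 E=1024/3121 G=0 H=0] → run G
t=3: vr[D=1024/1277 E=1024/3121 G=256/205 H=0] → run H
t=4: vr[D=1024/1277 E=1024/3121 G=256/205 H=1024/3121] → run E
t=5: vr[D=1024/1277 E=2048/3121 G=256/205 H=1024/3121] → run H
t=6: vr[D=1024/1277 E=2048/3121 G=256/205 H=2048/3121] → run E
t=7: vr[D=1024/1277 E=3072/3121 G=256/205 H=2048/3121] → run H
t=8: vr[D=1024/1277 E=3072/3121 G=256/205 H=3072/3121] → run D
t=9: vr[D=2048/1277 E=3072/3121 G=256/205 H=3072/3121] → run E
t=10: vr[D=2048/1277 E=4096/3121 G=256/205 H=3072/3121] → run H
t=11: vr[D=2048/1277 E=4096/3121 G=256/205 H=4096/3121] → run G
t=12: vr[D=2048/1277 E=4096/3121 G=512/205 H=4096/3121] → run E
t=13: vr[D=2048/1277 E=5120/3121 G=512/205 H=4096/3121] → run H
t=14: vr[D=2048/1277 E=5120/3121 G=512/205 H=5120/3121] → run D
t=15: vr[D=3072/1277 E=5120/3121 G=512/205 H=5120/3121] → run E
t=16: vr[D=3072/1277 E=6144/3121 G=512/205 H=5120/3121] → run H
t=17: vr[D=3072/1277 E=6144/3121 G=512/205 H=6144/3121] → run E
t=18: vr[D=3072/1277 E=7168/3121 G=512/205 H=6144/3121] → run H
t=19: vr[D=3072/1277 E=7168/3121 G=512/205 H=7168/3121] → run E
t=20: vr[D=3072/1277 G=512/205 H=7168/3121] → run H
t=21: vr[D=3072/1277 G=512/205] → run D
t=22: vr[D=4096/1277 G=512/205] → run G
t=23: vr[D=4096/1277 G=768/205] → run D
t=24: vr[D=5120/1277 G=768/205] → run G
t=25: vr[D=5120/1277 G=1024/205] → run D
t=26: vr[G=1024/205] → run G
t=27: vr[G=256/41] → run G
t=28: vr[G=1536/205] → run G
t=29: (idle)
t=30: (idle)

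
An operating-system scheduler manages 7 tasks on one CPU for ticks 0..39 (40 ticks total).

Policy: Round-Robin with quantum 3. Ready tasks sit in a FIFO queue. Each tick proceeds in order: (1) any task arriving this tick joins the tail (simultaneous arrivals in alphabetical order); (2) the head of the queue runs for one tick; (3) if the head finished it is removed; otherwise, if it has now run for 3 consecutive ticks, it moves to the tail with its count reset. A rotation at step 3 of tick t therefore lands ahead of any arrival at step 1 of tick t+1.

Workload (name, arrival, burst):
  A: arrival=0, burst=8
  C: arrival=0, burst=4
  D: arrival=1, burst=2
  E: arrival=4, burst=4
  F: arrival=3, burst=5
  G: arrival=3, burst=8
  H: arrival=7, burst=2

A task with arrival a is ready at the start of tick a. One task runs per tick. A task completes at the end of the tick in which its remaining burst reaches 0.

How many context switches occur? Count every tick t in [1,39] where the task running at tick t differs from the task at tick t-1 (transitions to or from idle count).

context switches = 14

t=0: queue=[A,C] q_used=0 → run A
t=1: queue=[A,C,D] q_used=1 → run A
t=2: queue=[A,C,D] q_used=2 → run A
t=3: queue=[C,D,A,F,G] q_used=0 → run C
t=4: queue=[C,D,A,F,G,E] q_used=1 → run C
t=5: queue=[C,D,A,F,G,E] q_used=2 → run C
t=6: queue=[D,A,F,G,E,C] q_used=0 → run D
t=7: queue=[D,A,F,G,E,C,H] q_used=1 → run D
t=8: queue=[A,F,G,E,C,H] q_used=0 → run A
t=9: queue=[A,F,G,E,C,H] q_used=1 → run A
t=10: queue=[A,F,G,E,C,H] q_used=2 → run A
t=11: queue=[F,G,E,C,H,A] q_used=0 → run F
t=12: queue=[F,G,E,C,H,A] q_used=1 → run F
t=13: queue=[F,G,E,C,H,A] q_used=2 → run F
t=14: queue=[G,E,C,H,A,F] q_used=0 → run G
t=15: queue=[G,E,C,H,A,F] q_used=1 → run G
t=16: queue=[G,E,C,H,A,F] q_used=2 → run G
t=17: queue=[E,C,H,A,F,G] q_used=0 → run E
t=18: queue=[E,C,H,A,F,G] q_used=1 → run E
t=19: queue=[E,C,H,A,F,G] q_used=2 → run E
t=20: queue=[C,H,A,F,G,E] q_used=0 → run C
t=21: queue=[H,A,F,G,E] q_used=0 → run H
t=22: queue=[H,A,F,G,E] q_used=1 → run H
t=23: queue=[A,F,G,E] q_used=0 → run A
t=24: queue=[A,F,G,E] q_used=1 → run A
t=25: queue=[F,G,E] q_used=0 → run F
t=26: queue=[F,G,E] q_used=1 → run F
t=27: queue=[G,E] q_used=0 → run G
t=28: queue=[G,E] q_used=1 → run G
t=29: queue=[G,E] q_used=2 → run G
t=30: queue=[E,G] q_used=0 → run E
t=31: queue=[G] q_used=0 → run G
t=32: queue=[G] q_used=1 → run G
t=33: (idle)
t=34: (idle)
t=35: (idle)
t=36: (idle)
t=37: (idle)
t=38: (idle)
t=39: (idle)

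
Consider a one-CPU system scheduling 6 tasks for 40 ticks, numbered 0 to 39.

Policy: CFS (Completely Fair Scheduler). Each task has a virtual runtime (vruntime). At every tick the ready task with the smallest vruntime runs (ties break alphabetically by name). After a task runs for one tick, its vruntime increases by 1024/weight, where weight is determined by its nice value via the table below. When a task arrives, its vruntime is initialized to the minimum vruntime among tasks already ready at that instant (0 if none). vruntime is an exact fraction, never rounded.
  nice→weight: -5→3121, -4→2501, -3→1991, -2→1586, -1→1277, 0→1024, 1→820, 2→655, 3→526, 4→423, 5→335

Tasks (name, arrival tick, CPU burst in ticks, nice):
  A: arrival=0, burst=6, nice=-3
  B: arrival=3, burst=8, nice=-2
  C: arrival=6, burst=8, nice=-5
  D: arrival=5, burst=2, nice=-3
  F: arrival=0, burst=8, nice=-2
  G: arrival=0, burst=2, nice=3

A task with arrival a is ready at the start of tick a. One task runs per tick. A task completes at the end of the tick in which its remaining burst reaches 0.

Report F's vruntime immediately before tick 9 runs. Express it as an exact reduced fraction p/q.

t=0: vr[A=0 F=0 G=0] → run A
t=1: vr[A=1024/1991 F=0 G=0] → run F
t=2: vr[A=1024/1991 F=512/793 G=0] → run G
t=3: vr[A=1024/1991 B=1024/1991 F=512/793 G=512/263] → run A
t=4: vr[A=2048/1991 B=1024/1991 F=512/793 G=512/263] → run B
t=5: vr[A=2048/1991 B=1831424/1578863 D=512/793 F=512/793 G=512/263] → run D
t=6: vr[A=2048/1991 B=1831424/1578863 C=512/793 D=1831424/1578863 F=512/793 G=512/263] → run C
t=7: vr[A=2048/1991 B=1831424/1578863 C=2409984/2474953 D=1831424/1578863 F=512/793 G=512/263] → run F
t=8: vr[A=2048/1991 B=1831424/1578863 C=2409984/2474953 D=1831424/1578863 F=1024/793 G=512/263] → run C
t=9: vr[A=2048/1991 B=1831424/1578863 C=3222016/2474953 D=1831424/1578863 F=1024/793 G=512/263] → run A
t=10: vr[A=3072/1991 B=1831424/1578863 C=3222016/2474953 D=1831424/1578863 F=1024/793 G=512/263] → run B
t=11: vr[A=3072/1991 B=2850816/1578863 C=3222016/2474953 D=1831424/1578863 F=1024/793 G=512/263] → run D
t=12: vr[A=3072/1991 B=2850816/1578863 C=3222016/2474953 F=1024/793 G=512/263] → run F
t=13: vr[A=3072/1991 B=2850816/1578863 C=3222016/2474953 F=1536/793 G=512/263] → run C
t=14: vr[A=3072/1991 B=2850816/1578863 C=4034048/2474953 F=1536/793 G=512/263] → run A
t=15: vr[A=4096/1991 B=2850816/1578863 C=4034048/2474953 F=1536/793 G=512/263] → run C
t=16: vr[A=4096/1991 B=2850816/1578863 C=4846080/2474953 F=1536/793 G=512/263] → run B
t=17: vr[A=4096/1991 B=3870208/1578863 C=4846080/2474953 F=1536/793 G=512/263] → run F
t=18: vr[A=4096/1991 B=3870208/1578863 C=4846080/2474953 F=2048/793 G=512/263] → run G
t=19: vr[A=4096/1991 B=3870208/1578863 C=4846080/2474953 F=2048/793] → run C
t=20: vr[A=4096/1991 B=3870208/1578863 C=5658112/2474953 F=2048/793] → run A
t=21: vr[A=5120/1991 B=3870208/1578863 C=5658112/2474953 F=2048/793] → run C
t=22: vr[A=5120/1991 B=3870208/1578863 C=6470144/2474953 F=2048/793] → run B
t=23: vr[A=5120/1991 B=4889600/1578863 C=6470144/2474953 F=2048/793] → run A
t=24: vr[B=4889600/1578863 C=6470144/2474953 F=2048/793] → run F
t=25: vr[B=4889600/1578863 C=6470144/2474953 F=2560/793] → run C
t=26: vr[B=4889600/1578863 C=7282176/2474953 F=2560/793] → run C
t=27: vr[B=4889600/1578863 F=2560/793] → run B
t=28: vr[B=5908992/1578863 F=2560/793] → run F
t=29: vr[B=5908992/1578863 F=3072/793] → run B
t=30: vr[B=6928384/1578863 F=3072/793] → run F
t=31: vr[B=6928384/1578863 F=3584/793] → run B
t=32: vr[B=7947776/1578863 F=3584/793] → run F
t=33: vr[B=7947776/1578863] → run B
t=34: (idle)
t=35: (idle)
t=36: (idle)
t=37: (idle)
t=38: (idle)
t=39: (idle)

vruntime(F, start of tick 9) = 1024/793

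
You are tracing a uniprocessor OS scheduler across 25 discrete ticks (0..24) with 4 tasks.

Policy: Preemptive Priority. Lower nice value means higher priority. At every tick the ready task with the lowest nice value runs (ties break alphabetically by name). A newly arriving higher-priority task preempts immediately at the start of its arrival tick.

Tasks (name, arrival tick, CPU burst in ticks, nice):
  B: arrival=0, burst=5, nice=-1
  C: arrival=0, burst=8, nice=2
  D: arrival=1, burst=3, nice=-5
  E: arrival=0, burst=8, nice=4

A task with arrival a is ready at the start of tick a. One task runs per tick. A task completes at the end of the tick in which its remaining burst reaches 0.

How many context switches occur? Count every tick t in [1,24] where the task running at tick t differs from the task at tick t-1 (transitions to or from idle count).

t=0: ready={B,C,E} → run B
t=1: ready={B,C,D,E} → run D
t=2: ready={B,C,D,E} → run D
t=3: ready={B,C,D,E} → run D
t=4: ready={B,C,E} → run B
t=5: ready={B,C,E} → run B
t=6: ready={B,C,E} → run B
t=7: ready={B,C,E} → run B
t=8: ready={C,E} → run C
t=9: ready={C,E} → run C
t=10: ready={C,E} → run C
t=11: ready={C,E} → run C
t=12: ready={C,E} → run C
t=13: ready={C,E} → run C
t=14: ready={C,E} → run C
t=15: ready={C,E} → run C
t=16: ready={E} → run E
t=17: ready={E} → run E
t=18: ready={E} → run E
t=19: ready={E} → run E
t=20: ready={E} → run E
t=21: ready={E} → run E
t=22: ready={E} → run E
t=23: ready={E} → run E
t=24: (idle)

context switches = 5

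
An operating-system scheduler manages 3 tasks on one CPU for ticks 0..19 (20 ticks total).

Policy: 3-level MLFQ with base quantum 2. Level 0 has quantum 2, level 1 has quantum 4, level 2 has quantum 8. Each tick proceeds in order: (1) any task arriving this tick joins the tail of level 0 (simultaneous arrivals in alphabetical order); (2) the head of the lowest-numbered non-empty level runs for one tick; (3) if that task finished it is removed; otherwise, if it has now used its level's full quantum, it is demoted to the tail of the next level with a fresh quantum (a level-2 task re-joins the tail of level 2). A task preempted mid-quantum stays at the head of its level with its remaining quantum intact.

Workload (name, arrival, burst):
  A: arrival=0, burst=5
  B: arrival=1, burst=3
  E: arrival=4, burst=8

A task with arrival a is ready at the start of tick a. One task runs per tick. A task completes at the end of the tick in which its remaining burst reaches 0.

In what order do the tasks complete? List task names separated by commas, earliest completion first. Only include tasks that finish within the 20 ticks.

completion order = A, B, E

t=0: L0/L1/L2 = A/-/- → run A
t=1: L0/L1/L2 = AB/-/- → run A
t=2: L0/L1/L2 = B/A/- → run B
t=3: L0/L1/L2 = B/A/- → run B
t=4: L0/L1/L2 = E/AB/- → run E
t=5: L0/L1/L2 = E/AB/- → run E
t=6: L0/L1/L2 = -/ABE/- → run A
t=7: L0/L1/L2 = -/ABE/- → run A
t=8: L0/L1/L2 = -/ABE/- → run A
t=9: L0/L1/L2 = -/BE/- → run B
t=10: L0/L1/L2 = -/E/- → run E
t=11: L0/L1/L2 = -/E/- → run E
t=12: L0/L1/L2 = -/E/- → run E
t=13: L0/L1/L2 = -/E/- → run E
t=14: L0/L1/L2 = -/-/E → run E
t=15: L0/L1/L2 = -/-/E → run E
t=16: (idle)
t=17: (idle)
t=18: (idle)
t=19: (idle)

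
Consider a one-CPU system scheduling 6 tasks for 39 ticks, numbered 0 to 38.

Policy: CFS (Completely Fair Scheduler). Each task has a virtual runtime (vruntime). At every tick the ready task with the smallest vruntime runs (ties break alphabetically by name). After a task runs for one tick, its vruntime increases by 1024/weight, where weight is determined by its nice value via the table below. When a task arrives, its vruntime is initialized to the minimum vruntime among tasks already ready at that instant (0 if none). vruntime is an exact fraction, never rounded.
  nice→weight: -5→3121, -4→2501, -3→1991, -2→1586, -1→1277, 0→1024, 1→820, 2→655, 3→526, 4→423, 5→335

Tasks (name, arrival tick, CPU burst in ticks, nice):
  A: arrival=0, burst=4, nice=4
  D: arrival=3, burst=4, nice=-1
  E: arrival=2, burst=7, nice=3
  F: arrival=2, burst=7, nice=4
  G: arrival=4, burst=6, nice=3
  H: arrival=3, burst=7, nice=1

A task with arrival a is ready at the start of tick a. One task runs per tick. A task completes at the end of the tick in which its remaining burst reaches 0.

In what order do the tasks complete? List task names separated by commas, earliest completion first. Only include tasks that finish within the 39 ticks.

t=0: vr[A=0] → run A
t=1: vr[A=1024/423] → run A
t=2: vr[A=2048/423 E=2048/423 F=2048/423] → run A
t=3: vr[A=1024/141 D=2048/423 E=2048/423 F=2048/423 H=2048/423] → run D
t=4: vr[A=1024/141 D=3048448/540171 E=2048/423 F=2048/423 G=2048/423 H=2048/423] → run E
t=5: vr[A=1024/141 D=3048448/540171 E=755200/111249 F=2048/423 G=2048/423 H=2048/423] → run F
t=6: vr[A=1024/141 D=3048448/540171 E=755200/111249 F=1024/141 G=2048/423 H=2048/423] → run G
t=7: vr[A=1024/141 D=3048448/540171 E=755200/111249 F=1024/141 G=755200/111249 H=2048/423] → run H
t=8: vr[A=1024/141 D=3048448/540171 E=755200/111249 F=1024/141 G=755200/111249 H=528128/86715] → run D
t=9: vr[A=1024/141 D=3481600/540171 E=755200/111249 F=1024/141 G=755200/111249 H=528128/86715] → run H
t=10: vr[A=1024/141 D=3481600/540171 E=755200/111249 F=1024/141 G=755200/111249 H=636416/86715] → run D
t=11: vr[A=1024/141 D=3914752/540171 E=755200/111249 F=1024/141 G=755200/111249 H=636416/86715] → run E
t=12: vr[A=1024/141 D=3914752/540171 E=971776/111249 F=1024/141 G=755200/111249 H=636416/86715] → run G
t=13: vr[A=1024/141 D=3914752/540171 E=971776/111249 F=1024/141 G=971776/111249 H=636416/86715] → run D
t=14: vr[A=1024/141 E=971776/111249 F=1024/141 G=971776/111249 H=636416/86715] → run A
t=15: vr[E=971776/111249 F=1024/141 G=971776/111249 H=636416/86715] → run F
t=16: vr[E=971776/111249 F=4096/423 G=971776/111249 H=636416/86715] → run H
t=17: vr[E=971776/111249 F=4096/423 G=971776/111249 H=744704/86715] → run H
t=18: vr[E=971776/111249 F=4096/423 G=971776/111249 H=852992/86715] → run E
t=19: vr[E=1188352/111249 F=4096/423 G=971776/111249 H=852992/86715] → run G
t=20: vr[E=1188352/111249 F=4096/423 G=1188352/111249 H=852992/86715] → run F
t=21: vr[E=1188352/111249 F=5120/423 G=1188352/111249 H=852992/86715] → run H
t=22: vr[E=1188352/111249 F=5120/423 G=1188352/111249 H=192256/17343] → run E
t=23: vr[E=1404928/111249 F=5120/423 G=1188352/111249 H=192256/17343] → run G
t=24: vr[E=1404928/111249 F=5120/423 G=1404928/111249 H=192256/17343] → run H
t=25: vr[E=1404928/111249 F=5120/423 G=1404928/111249 H=1069568/86715] → run F
t=26: vr[E=1404928/111249 F=2048/141 G=1404928/111249 H=1069568/86715] → run H
t=27: vr[E=1404928/111249 F=2048/141 G=1404928/111249] → run E
t=28: vr[E=1621504/111249 F=2048/141 G=1404928/111249] → run G
t=29: vr[E=1621504/111249 F=2048/141 G=1621504/111249] → run F
t=30: vr[E=1621504/111249 F=7168/423 G=1621504/111249] → run E
t=31: vr[E=1838080/111249 F=7168/423 G=1621504/111249] → run G
t=32: vr[E=1838080/111249 F=7168/423] → run E
t=33: vr[F=7168/423] → run F
t=34: vr[F=8192/423] → run F
t=35: (idle)
t=36: (idle)
t=37: (idle)
t=38: (idle)

completion order = D, A, H, G, E, F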